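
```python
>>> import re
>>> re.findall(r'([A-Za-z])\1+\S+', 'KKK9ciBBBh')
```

The backreference `\1` re-matches whatever the first group consumed, character for character.
Because there's exactly one group, `findall` drops the full match and keeps group 1 from the one hit.

['K']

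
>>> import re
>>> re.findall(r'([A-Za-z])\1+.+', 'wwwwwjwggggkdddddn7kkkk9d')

['w']

The backreference `\1` re-matches whatever the first group consumed, character for character.
Matches: at [0:25] match 'wwwwwjwggggkdddddn7kkkk9d', group 1 = 'w'.
`findall` collects group 1 from the one match (1 total).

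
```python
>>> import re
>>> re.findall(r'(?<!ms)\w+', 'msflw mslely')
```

['msflw', 'mslely']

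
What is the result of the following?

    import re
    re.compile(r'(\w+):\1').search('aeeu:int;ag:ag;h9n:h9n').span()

A backreference is literal: `\1` must see the identical characters the first group matched.
`search` walks the string left to right and returns the first match it finds.
The match spans [9:14] → 'ag:ag'.
Captured: group 1 = 'ag'.

(9, 14)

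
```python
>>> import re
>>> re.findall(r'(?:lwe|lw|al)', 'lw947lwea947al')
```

['lw', 'lwe', 'al']

`|` is ordered: at each position the engine commits to the first alternative that works.
No capturing groups, so `findall` returns the 3 full match strings.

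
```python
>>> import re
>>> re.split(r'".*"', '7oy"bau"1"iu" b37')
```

['7oy', ' b37']

Matches to split on: at [3:13] → '"bau"1"iu"'.
Splitting on the pattern gives 2 pieces.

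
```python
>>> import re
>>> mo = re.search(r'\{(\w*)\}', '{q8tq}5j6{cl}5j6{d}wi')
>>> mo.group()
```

The match spans [0:6] → '{q8tq}'.

'{q8tq}'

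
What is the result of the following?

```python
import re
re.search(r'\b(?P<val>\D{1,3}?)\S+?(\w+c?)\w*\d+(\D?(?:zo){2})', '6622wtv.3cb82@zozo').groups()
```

('.', 'cb8', '@zozo')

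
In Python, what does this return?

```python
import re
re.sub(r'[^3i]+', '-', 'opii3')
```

The pattern matches one or more of any character except [3i].
Matches: at [0:2] → 'op'.
`sub` substitutes '-' at each match site.

'-ii3'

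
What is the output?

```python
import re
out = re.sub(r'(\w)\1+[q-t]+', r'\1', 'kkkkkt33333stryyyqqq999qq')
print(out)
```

`\1` has to match the exact text group 1 already captured.
Matches: at [0:6] → 'kkkkkt'; at [6:14] → '33333str'; at [14:20] → 'yyyqqq'; at [20:25] → '999qq'.
Each match is replaced using the text its own group 1 captured.

k3y9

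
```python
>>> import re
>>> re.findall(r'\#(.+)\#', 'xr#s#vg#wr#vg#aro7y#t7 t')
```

Walking the string: at [2:20] match '#s#vg#wr#vg#aro7y#', group 1 = 's#vg#wr#vg#aro7y'.
With a single group, `findall` returns only what that group captured — 1 item.

['s#vg#wr#vg#aro7y']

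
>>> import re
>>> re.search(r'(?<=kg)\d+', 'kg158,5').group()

'158'

The lookaround is zero-width — it requires the adjacent text to match without consuming it, so the asserted text isn't part of the match.
Unlike `match`, `search` isn't anchored — it looks for the pattern anywhere in the string.
The match spans [2:5] → '158'.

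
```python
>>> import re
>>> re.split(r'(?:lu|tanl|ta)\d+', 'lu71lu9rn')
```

['', '', 'rn']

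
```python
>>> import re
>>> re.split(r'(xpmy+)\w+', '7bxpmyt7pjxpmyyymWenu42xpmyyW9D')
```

['7b', 'xpmy', '']

Pattern: the literal 'xpm', then one or more of a literal 'y' (captured); then one or more of a word character.
The group in the pattern means `split` returns the separators' captures alongside the pieces.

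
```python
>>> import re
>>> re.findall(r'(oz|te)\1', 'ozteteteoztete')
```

['te', 'te']

`\1` has to match the exact text group 1 already captured.
`findall` collects group 1 from each match (2 total).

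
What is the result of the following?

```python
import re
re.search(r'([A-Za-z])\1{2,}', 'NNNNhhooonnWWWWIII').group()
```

'NNNN'

`\1` is not a pattern — it's the concrete string captured by group 1, re-applied verbatim.
`re.search` scans for the first position where the pattern succeeds.
The match spans [0:4] → 'NNNN'.
Captured: group 1 = 'N'.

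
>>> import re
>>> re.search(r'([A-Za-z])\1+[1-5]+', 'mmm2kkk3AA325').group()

`\1` has to match the exact text group 1 already captured.
`re.search` scans for the first position where the pattern succeeds.
The match spans [0:4] → 'mmm2'.
Captured: group 1 = 'm'.

'mmm2'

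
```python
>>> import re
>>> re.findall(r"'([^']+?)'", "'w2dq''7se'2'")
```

['w2dq', '7se']

`findall` collects group 1 from each match (2 total).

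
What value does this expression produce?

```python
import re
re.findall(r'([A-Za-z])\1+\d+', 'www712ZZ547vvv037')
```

`\1` has to match the exact text group 1 already captured.
With a single group, `findall` returns only what that group captured — 3 items.

['w', 'Z', 'v']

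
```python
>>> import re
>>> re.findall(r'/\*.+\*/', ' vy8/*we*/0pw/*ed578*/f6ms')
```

Since nothing is captured, `findall` lists the 1 matched substring directly.

['/*we*/0pw/*ed578*/']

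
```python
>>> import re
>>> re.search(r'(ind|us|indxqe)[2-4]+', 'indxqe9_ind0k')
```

`search` walks the string left to right and returns the first match it finds.
Here nothing in the string fits, so the call returns None.

None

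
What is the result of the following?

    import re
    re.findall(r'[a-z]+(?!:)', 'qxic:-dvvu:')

['qxi', 'dvv']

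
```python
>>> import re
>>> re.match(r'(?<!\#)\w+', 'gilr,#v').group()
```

With `match`, the pattern is implicitly anchored at the beginning.
The match spans [0:4] → 'gilr'.

'gilr'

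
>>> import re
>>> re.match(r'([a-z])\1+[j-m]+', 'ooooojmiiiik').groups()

('o',)

The match spans [0:7] → 'ooooojm'.
Captured: group 1 = 'o'.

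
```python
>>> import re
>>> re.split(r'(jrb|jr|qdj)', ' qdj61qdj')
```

[' ', 'qdj', '61', 'qdj', '']

With a capturing group present, the delimiter's captured portion is kept in the result list.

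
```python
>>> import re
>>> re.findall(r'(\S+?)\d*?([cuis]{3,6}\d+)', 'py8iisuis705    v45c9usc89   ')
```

[('py', 'iisuis705'), ('v45c', 'usc89')]

Pattern: one or more of a non-whitespace character (lazy) (captured); then zero or more of a digit (lazy); then 3 to 6 of one of [cuis], then one or more of a digit (captured).
Because the quantifier is non-greedy, it stops expanding at the earliest point where the rest of the pattern can succeed.
Walking the string: at [0:12] match 'py8iisuis705', groups = ('py', 'iisuis705'); at [16:26] match 'v45c9usc89', groups = ('v45c', 'usc89').
2 groups means each result is a tuple of 2 captured strings — 2 here.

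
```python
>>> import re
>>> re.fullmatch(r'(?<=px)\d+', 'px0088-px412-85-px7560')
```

None

The positive lookaround only admits positions where the adjacent text matches; those characters stay outside the span.
`re.fullmatch` requires the pattern to consume the entire string.
Here there's no way to consume every character, so the call returns None.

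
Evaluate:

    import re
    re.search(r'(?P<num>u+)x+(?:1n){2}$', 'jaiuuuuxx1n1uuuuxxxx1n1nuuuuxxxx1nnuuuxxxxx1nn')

None

Here the pattern never matches, so the call returns None.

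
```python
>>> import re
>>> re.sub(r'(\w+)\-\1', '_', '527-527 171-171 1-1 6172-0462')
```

'_ _ _ 6172-0462'

`\1` has to match the exact text group 1 already captured.
`sub` substitutes '_' at each match site.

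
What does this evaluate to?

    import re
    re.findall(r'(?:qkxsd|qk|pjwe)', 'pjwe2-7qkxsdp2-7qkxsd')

['pjwe', 'qkxsd', 'qkxsd']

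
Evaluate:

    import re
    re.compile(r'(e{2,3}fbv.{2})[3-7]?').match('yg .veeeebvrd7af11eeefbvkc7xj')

None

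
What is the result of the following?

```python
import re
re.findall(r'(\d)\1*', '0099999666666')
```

['0', '9', '6']

`\1` has to match the exact text group 1 already captured.
Scanning left to right: at [0:2] match '00', group 1 = '0'; at [2:7] match '99999', group 1 = '9'; at [7:13] match '666666', group 1 = '6'.
`findall` collects group 1 from each match (3 total).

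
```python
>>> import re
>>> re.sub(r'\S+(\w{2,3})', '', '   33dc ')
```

'    '

Pattern: one or more of a non-whitespace character; then 2 to 3 of a word character (captured).
Matches: at [3:7] → '33dc'.
Every occurrence is swapped for ''.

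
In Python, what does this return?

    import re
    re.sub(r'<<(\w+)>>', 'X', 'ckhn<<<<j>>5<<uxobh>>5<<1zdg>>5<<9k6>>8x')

'ckhn<<X5X5X5X8x'

Matches: at [6:11] → '<<j>>'; at [12:21] → '<<uxobh>>'; at [22:30] → '<<1zdg>>'; at [31:38] → '<<9k6>>'.
`sub` substitutes 'X' at each match site.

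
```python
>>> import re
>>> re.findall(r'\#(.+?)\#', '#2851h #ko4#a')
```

['2851h ']

A `+?`/`*?`/`{m,n}?` starts at its minimum and grows only as far as needed for what follows to match.
Scanning left to right: at [0:8] match '#2851h #', group 1 = '2851h '.
Because there's exactly one group, `findall` drops the full match and keeps group 1 from the one hit.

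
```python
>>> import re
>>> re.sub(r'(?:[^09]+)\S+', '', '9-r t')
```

'9'

This matches one or more of any character except [09] (non-capturing group); then one or more of a non-whitespace character.
Matches: at [1:5] → '-r t'.
Every occurrence is swapped for ''.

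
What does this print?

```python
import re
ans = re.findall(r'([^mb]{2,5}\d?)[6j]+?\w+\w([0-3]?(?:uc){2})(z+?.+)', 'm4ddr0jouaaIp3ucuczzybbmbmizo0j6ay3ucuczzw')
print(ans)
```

[('4ddr0', 'ucuc', 'zzw')]

With 3 capturing groups, `findall` returns a 3-tuple per match.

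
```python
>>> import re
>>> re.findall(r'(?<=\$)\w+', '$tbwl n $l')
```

['tbwl', 'l']

The lookaround is zero-width — it requires the adjacent text to match without consuming it, so the asserted text isn't part of the match.
Walking the string: at [1:5] → 'tbwl'; at [9:10] → 'l'.
Since nothing is captured, `findall` lists the 2 matched substrings directly.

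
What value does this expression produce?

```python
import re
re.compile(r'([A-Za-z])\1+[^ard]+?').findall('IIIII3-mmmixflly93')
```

The backreference `\1` re-matches whatever the first group consumed, character for character.
Because there's exactly one group, `findall` drops the full match and keeps group 1 from each hit.

['I', 'm', 'l']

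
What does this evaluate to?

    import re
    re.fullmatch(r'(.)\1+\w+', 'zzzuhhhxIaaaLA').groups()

The backreference `\1` re-matches whatever the first group consumed, character for character.
`re.fullmatch` is like wrapping the pattern in `^…$` (in single-line mode).
The match spans [0:14] → 'zzzuhhhxIaaaLA'.
Captured: group 1 = 'z'.

('z',)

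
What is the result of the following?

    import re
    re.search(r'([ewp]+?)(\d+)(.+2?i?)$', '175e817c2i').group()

The pattern matches one or more of one of [ewp] (lazy) (captured); then one or more of a digit (captured); then one or more of any character, then optionally the literal '2', then optionally a literal 'i' (captured); then anchored at the end.
The match spans [3:10] → 'e817c2i'.

'e817c2i'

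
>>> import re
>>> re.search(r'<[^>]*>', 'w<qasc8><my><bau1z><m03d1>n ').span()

(1, 8)

The match spans [1:8] → '<qasc8>'.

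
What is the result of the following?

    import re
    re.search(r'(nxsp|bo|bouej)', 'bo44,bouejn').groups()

The match spans [0:2] → 'bo'.
Captured: group 1 = 'bo'.

('bo',)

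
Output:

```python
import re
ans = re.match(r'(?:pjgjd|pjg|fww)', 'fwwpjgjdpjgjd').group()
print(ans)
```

`match` is anchored at position 0; if the pattern doesn't fit there, it returns None.
The match spans [0:3] → 'fww'.

fww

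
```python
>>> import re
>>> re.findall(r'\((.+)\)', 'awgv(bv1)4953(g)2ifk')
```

['bv1)4953(g']

Matches: at [4:16] match '(bv1)4953(g)', group 1 = 'bv1)4953(g'.
Because there's exactly one group, `findall` drops the full match and keeps group 1 from the one hit.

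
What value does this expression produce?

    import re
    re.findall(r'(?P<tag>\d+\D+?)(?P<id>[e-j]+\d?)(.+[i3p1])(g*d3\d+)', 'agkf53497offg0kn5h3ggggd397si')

[('53497o', 'ffg0', 'kn5h3', 'ggggd397')]

With the lazy modifier that quantifier settles for the fewest repetitions that let the rest of the pattern succeed (the atoms after it are unaffected and can still be greedy).
4 groups means the one result is a tuple of 4 captured strings — 1 here.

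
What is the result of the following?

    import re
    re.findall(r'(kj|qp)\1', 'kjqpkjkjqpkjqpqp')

The backreference `\1` re-matches whatever the first group consumed, character for character.
Scanning left to right: at [4:8] match 'kjkj', group 1 = 'kj'; at [12:16] match 'qpqp', group 1 = 'qp'.
Because there's exactly one group, `findall` drops the full match and keeps group 1 from each hit.

['kj', 'qp']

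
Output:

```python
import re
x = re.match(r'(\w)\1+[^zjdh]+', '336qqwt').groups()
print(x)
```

`\1` has to match the exact text group 1 already captured.
`re.match` won't scan ahead — the pattern has to work from the very first character.
The match spans [0:7] → '336qqwt'.
Captured: group 1 = '3'.

('3',)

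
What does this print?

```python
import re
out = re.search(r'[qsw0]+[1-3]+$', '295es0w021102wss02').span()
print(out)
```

(13, 18)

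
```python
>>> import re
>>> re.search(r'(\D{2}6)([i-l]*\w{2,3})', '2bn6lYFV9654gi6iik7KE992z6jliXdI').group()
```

'bn6lYFV'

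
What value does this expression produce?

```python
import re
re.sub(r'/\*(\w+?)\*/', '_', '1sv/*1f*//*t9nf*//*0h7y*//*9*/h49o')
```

Matches: at [3:9] → '/*1f*/'; at [9:17] → '/*t9nf*/'; at [17:25] → '/*0h7y*/'; at [25:30] → '/*9*/'.
`sub` substitutes '_' at each match site.

'1sv____h49o'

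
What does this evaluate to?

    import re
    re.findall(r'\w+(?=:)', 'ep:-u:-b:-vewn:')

The lookaround is zero-width — it requires the adjacent text to match without consuming it, so the asserted text isn't part of the match.
No capturing groups, so `findall` returns the 4 full match strings.

['ep', 'u', 'b', 'vewn']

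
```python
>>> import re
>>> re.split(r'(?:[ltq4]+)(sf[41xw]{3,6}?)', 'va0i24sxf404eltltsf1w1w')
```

['va0i24sxf404e', 'sf1w1', 'w']

This matches one or more of one of [ltq4] (non-capturing group); then the literal 'sf', then 3 to 6 of one of [41xw] (lazy) (captured).
Matches to split on: at [13:22] → 'ltltsf1w1'.
Because the pattern has a capturing group, `split` also inserts each captured text between the pieces.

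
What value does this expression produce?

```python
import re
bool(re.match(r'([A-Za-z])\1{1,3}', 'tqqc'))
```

False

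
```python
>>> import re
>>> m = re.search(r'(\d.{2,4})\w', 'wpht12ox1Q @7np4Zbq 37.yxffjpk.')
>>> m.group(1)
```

'12ox1'

The match spans [4:10] → '12ox1Q'.
Captured: group 1 = '12ox1'.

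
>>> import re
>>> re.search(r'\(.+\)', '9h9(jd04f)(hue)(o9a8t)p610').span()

(3, 22)

Unlike `match`, `search` isn't anchored — it looks for the pattern anywhere in the string.
The match spans [3:22] → '(jd04f)(hue)(o9a8t)'.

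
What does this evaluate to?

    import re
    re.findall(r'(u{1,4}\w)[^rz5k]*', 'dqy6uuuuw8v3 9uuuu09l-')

['uuuuw']

This matches 1 to 4 of the literal 'u', then a word character (captured); then zero or more of any character except [rz5k].
Matches: at [4:22] match 'uuuuw8v3 9uuuu09l-', group 1 = 'uuuuw'.
`findall` collects group 1 from the one match (1 total).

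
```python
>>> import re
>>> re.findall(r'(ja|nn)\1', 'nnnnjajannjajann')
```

`\1` is not a pattern — it's the concrete string captured by group 1, re-applied verbatim.
Matches: at [0:4] match 'nnnn', group 1 = 'nn'; at [4:8] match 'jaja', group 1 = 'ja'; at [10:14] match 'jaja', group 1 = 'ja'.
With a single group, `findall` returns only what that group captured — 3 items.

['nn', 'ja', 'ja']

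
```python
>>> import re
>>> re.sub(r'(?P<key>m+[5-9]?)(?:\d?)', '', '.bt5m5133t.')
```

'.bt533t.'

Pattern: one or more of the literal 'm', then optionally a character in [5-9] (captured as 'key'); then optionally a digit (non-capturing group).
Matches: at [4:7] → 'm51'.
Every occurrence is swapped for ''.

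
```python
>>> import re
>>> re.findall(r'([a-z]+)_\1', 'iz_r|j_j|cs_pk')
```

['j']

After group 1 captures some text, `\1` only succeeds where that same text appears again.
One capturing group, so `findall` returns just the captured substring from the one match — 1 in all.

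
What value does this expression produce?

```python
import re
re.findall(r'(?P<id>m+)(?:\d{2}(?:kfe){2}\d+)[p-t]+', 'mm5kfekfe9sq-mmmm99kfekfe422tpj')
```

['mmmm']

One capturing group, so `findall` returns just the captured substring from the one match — 1 in all.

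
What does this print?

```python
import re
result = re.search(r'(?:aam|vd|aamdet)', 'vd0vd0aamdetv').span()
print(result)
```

(0, 2)

`re.search` scans for the first position where the pattern succeeds.
The match spans [0:2] → 'vd'.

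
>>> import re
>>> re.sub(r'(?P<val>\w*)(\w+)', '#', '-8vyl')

'-#'

This matches zero or more of a word character (captured as 'val'); then one or more of a word character (captured).
Each match is replaced by '#'.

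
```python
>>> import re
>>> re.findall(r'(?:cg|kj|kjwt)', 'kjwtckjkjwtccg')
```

['kj', 'kj', 'kj', 'cg']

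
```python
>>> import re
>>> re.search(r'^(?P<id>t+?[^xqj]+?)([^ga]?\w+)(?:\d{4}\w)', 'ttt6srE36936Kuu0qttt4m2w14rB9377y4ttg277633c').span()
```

The pattern matches anchored at the start of the string; then one or more of a literal 't' (lazy), then one or more of any character except [xqj] (lazy) (captured as 'id'); then optionally any character except [ga], then one or more of a word character (captured); then exactly 4 of a digit, then a word character (non-capturing group).
`search` walks the string left to right and returns the first match it finds.
The match spans [0:44] → 'ttt6srE36936Kuu0qttt4m2w14rB9377y4ttg277633c'.
Captured: group 1 = 'tt', group 2 = 't6srE36936Kuu0qttt4m2w14rB9377y4ttg27'.

(0, 44)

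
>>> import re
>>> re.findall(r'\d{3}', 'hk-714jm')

The pattern matches exactly 3 of a digit.
With no groups in the pattern, `findall` gives back each whole match — 1 here.

['714']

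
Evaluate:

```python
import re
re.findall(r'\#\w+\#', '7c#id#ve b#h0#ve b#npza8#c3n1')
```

['#id#', '#h0#', '#npza8#']

Scanning left to right: at [2:6] → '#id#'; at [10:14] → '#h0#'; at [18:25] → '#npza8#'.
No capturing groups, so `findall` returns the 3 full match strings.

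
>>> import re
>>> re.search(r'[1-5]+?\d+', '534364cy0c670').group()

'534364'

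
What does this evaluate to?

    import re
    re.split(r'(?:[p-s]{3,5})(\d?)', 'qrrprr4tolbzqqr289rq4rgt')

['', '', 'r4tolbz', '2', '89rq4rgt']

Because the pattern has a capturing group, `split` also inserts each captured text between the pieces.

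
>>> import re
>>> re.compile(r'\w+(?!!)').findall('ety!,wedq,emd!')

['et', 'wedq', 'em']

`(?!…)`/`(?<!…)` only lets a position through if the neighbouring text does NOT match; no characters are consumed.
Scanning left to right: at [0:2] → 'et'; at [5:9] → 'wedq'; at [10:12] → 'em'.
`findall` yields the raw match text (3 of them) because the pattern has no groups.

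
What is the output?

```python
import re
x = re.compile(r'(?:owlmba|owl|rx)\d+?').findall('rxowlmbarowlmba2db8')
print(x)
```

No capturing groups, so `findall` returns the 1 full match string.

['owlmba2']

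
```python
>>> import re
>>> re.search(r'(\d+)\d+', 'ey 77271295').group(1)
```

'7727129'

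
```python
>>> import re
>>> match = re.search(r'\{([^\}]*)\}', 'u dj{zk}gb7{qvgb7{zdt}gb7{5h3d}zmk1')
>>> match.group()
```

'{zk}'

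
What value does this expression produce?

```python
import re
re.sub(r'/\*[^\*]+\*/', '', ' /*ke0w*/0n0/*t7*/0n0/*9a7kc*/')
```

' 0n00n0'

Matches: at [1:9] → '/*ke0w*/'; at [12:18] → '/*t7*/'; at [21:30] → '/*9a7kc*/'.
Every occurrence is swapped for ''.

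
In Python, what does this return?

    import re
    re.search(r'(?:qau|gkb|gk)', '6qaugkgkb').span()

(1, 4)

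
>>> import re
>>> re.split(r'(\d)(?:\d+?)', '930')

This matches a digit (captured); then one or more of a digit (lazy) (non-capturing group).
A `+?`/`*?`/`{m,n}?` starts at its minimum and grows only as far as needed for what follows to match.
Matches to split on: at [0:2] → '93'.
Because the pattern has a capturing group, `split` also inserts each captured text between the pieces.

['', '9', '0']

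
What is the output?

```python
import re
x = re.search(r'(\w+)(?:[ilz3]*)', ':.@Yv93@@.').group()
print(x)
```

Yv93

Pattern: one or more of a word character (captured); then zero or more of one of [ilz3] (non-capturing group).
`re.search` scans for the first position where the pattern succeeds.
The match spans [3:7] → 'Yv93'.
Captured: group 1 = 'Yv93'.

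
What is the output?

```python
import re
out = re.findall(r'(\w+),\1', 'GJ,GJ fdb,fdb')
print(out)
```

`\1` is not a pattern — it's the concrete string captured by group 1, re-applied verbatim.
Walking the string: at [0:5] match 'GJ,GJ', group 1 = 'GJ'; at [6:13] match 'fdb,fdb', group 1 = 'fdb'.
One capturing group, so `findall` returns just the captured substring from each match — 2 in all.

['GJ', 'fdb']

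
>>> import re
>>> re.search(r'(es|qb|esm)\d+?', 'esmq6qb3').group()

'qb3'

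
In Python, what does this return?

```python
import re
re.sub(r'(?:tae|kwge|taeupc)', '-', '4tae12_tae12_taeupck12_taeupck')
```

'4-12_-12_-upck12_-upck'

The regex engine tests alternatives in the order written; an earlier branch that matches wins even if a later one would match more.
Matches: at [1:4] → 'tae'; at [7:10] → 'tae'; at [13:16] → 'tae'; at [23:26] → 'tae'.
`sub` substitutes '-' at each match site.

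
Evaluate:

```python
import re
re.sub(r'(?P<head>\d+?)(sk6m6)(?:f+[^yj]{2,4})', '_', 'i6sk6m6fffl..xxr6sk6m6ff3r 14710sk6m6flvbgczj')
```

'i_xr__czj'

This matches one or more of a digit (lazy) (captured as 'head'); then the literal 'sk', then the literal '6m6' (captured); then one or more of a literal 'f', then 2 to 4 of any character except [yj] (non-capturing group).
`sub` substitutes '_' at each match site.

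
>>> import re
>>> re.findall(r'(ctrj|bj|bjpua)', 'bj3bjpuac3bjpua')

Alternation tries branches left to right and keeps the first one that lets the overall match succeed at that position.
Matches: at [0:2] match 'bj', group 1 = 'bj'; at [3:5] match 'bj', group 1 = 'bj'; at [10:12] match 'bj', group 1 = 'bj'.
Because there's exactly one group, `findall` drops the full match and keeps group 1 from each hit.

['bj', 'bj', 'bj']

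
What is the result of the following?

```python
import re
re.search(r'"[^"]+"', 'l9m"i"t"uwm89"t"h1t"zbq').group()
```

'"i"'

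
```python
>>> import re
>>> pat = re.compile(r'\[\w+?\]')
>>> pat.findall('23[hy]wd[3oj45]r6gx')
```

['[hy]', '[3oj45]']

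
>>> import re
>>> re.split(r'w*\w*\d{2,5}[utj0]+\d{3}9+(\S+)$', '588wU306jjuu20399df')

['', 'df', '']

Pattern: zero or more of a literal 'w', then zero or more of a word character, then 2 to 5 of a digit; then one or more of one of [utj0], then exactly 3 of a digit, then one or more of the literal '9'; then one or more of a non-whitespace character (captured); then anchored at the end.
Matches to split on: at [0:19] → '588wU306jjuu20399df'.
With a capturing group present, the delimiter's captured portion is kept in the result list.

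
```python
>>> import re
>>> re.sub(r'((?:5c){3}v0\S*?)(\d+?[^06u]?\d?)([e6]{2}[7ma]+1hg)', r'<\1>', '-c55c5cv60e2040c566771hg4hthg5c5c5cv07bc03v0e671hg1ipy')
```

'-c55c5cv60e2040c566771hg4hthg<5c5c5cv07bc>1ipy'

This matches the literal '5c' repeated 3 times, then the literal 'v0', then zero or more of a non-whitespace character (lazy) (captured); then one or more of a digit (lazy), then optionally any character except [06u], then optionally a digit (captured); then exactly 2 of one of [e6], then one or more of one of [7ma], then the literal '1hg' (captured).
Matches: at [29:50] → '5c5c5cv07bc03v0e671hg'.
The replacement refers to a captured group, so each match is rewritten using its own captured text.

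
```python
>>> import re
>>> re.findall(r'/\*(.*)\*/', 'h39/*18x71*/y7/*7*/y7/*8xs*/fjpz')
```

Walking the string: at [3:28] match '/*18x71*/y7/*7*/y7/*8xs*/', group 1 = '18x71*/y7/*7*/y7/*8xs'.
`findall` collects group 1 from the one match (1 total).

['18x71*/y7/*7*/y7/*8xs']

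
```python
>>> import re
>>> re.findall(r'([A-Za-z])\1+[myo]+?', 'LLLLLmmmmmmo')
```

`\1` has to match the exact text group 1 already captured.
One capturing group, so `findall` returns just the captured substring from each match — 2 in all.

['L', 'm']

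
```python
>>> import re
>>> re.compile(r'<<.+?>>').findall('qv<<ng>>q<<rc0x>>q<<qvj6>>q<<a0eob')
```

['<<ng>>', '<<rc0x>>', '<<qvj6>>']

A non-greedy quantifier consumes as few characters as it can — just enough that the remainder of the pattern still matches from where it stops; whatever follows it matches normally.
No capturing groups, so `findall` returns the 3 full match strings.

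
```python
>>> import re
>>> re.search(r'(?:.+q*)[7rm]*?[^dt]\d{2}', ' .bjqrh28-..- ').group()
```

' .bjqrh28'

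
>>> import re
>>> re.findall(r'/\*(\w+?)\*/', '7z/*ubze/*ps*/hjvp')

['ps']

Scanning left to right: at [8:14] match '/*ps*/', group 1 = 'ps'.
With a single group, `findall` returns only what that group captured — 1 item.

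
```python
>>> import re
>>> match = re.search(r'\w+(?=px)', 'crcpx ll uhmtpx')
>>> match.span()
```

(0, 3)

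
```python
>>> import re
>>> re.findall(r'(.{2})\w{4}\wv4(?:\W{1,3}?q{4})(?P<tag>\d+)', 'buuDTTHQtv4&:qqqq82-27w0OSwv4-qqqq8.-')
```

This matches exactly 2 of any character (captured); then exactly 4 of a word character, then a word character, then the literal 'v4'; then 1 to 3 of a non-word character (lazy), then exactly 4 of the literal 'q' (non-capturing group); then one or more of a digit (captured as 'tag').
Multiple groups make `findall` return tuples — one 2-tuple for each match.

[('uD', '82'), ('27', '8')]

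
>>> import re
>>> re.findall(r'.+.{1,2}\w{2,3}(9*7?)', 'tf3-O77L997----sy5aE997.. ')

['']

Pattern: one or more of any character; then 1 to 2 of any character, then 2 to 3 of a word character; then zero or more of the literal '9', then optionally the literal '7' (captured).
Matches: at [0:23] match 'tf3-O77L997----sy5aE997', group 1 = ''.
With a single group, `findall` returns only what that group captured — 1 item.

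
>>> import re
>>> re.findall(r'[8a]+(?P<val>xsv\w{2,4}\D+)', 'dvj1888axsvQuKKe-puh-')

The pattern matches one or more of one of [8a]; then the literal 'xsv', then 2 to 4 of a word character, then one or more of a non-digit (captured as 'val').
Because there's exactly one group, `findall` drops the full match and keeps group 1 from the one hit.

['xsvQuKKe-puh-']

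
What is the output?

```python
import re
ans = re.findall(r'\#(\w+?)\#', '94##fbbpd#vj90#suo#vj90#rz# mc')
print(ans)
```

One capturing group, so `findall` returns just the captured substring from each match — 3 in all.

['fbbpd', 'suo', 'rz']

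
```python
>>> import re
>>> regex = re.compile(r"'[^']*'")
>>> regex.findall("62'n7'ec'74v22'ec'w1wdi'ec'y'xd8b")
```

Scanning left to right: at [2:6] → "'n7'"; at [8:15] → "'74v22'"; at [17:24] → "'w1wdi'"; at [26:29] → "'y'".
No capturing groups, so `findall` returns the 4 full match strings.

["'n7'", "'74v22'", "'w1wdi'", "'y'"]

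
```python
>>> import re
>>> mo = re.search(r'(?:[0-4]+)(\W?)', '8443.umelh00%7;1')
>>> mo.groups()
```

The match spans [1:5] → '443.'.
Captured: group 1 = '.'.

('.',)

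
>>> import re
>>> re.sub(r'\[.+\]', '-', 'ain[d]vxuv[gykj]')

Every occurrence is swapped for '-'.

'ain-'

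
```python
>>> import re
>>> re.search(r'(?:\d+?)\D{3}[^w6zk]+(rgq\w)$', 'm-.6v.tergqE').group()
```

'6v.tergqE'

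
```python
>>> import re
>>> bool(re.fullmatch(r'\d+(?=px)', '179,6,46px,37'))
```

The positive lookaround only admits positions where the adjacent text matches; those characters stay outside the span.
For `fullmatch`, every character of the input must be accounted for by the pattern.
Here the pattern can't cover the whole string, so the call returns None, and `bool(None)` is False.

False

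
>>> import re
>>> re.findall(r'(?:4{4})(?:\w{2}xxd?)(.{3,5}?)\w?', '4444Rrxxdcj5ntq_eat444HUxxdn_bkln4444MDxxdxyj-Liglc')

['cj5', 'xyj']

The pattern matches exactly 4 of a literal '4' (non-capturing group); then exactly 2 of a word character, then the literal 'xx', then optionally a literal 'd' (non-capturing group); then 3 to 5 of any character (lazy) (captured); then optionally a word character.
A non-greedy quantifier consumes as few characters as it can — just enough that the remainder of the pattern still matches from where it stops; whatever follows it matches normally.
Matches: at [0:13] match '4444Rrxxdcj5n', group 1 = 'cj5'; at [33:45] match '4444MDxxdxyj', group 1 = 'xyj'.
One capturing group, so `findall` returns just the captured substring from each match — 2 in all.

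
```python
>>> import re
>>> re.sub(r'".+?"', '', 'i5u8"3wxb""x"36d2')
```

`sub` substitutes '' at each match site.

'i5u836d2'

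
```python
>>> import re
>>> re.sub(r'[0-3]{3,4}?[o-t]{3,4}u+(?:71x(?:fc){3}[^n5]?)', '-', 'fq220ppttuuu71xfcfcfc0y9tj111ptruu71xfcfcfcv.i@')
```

'fq-y9tj-.i@'

Pattern: 3 to 4 of a character in [0-3] (lazy); then 3 to 4 of a character in [o-t], then one or more of the literal 'u'; then the literal '71x', then the literal 'fc' repeated 3 times, then optionally any character except [n5] (non-capturing group).
Matches: at [2:22] → '220ppttuuu71xfcfcfc0'; at [26:44] → '111ptruu71xfcfcfcv'.
Every occurrence is swapped for '-'.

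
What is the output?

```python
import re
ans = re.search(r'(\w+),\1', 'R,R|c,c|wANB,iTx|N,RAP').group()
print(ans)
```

`\1` has to match the exact text group 1 already captured.
`re.search` scans for the first position where the pattern succeeds.
The match spans [0:3] → 'R,R'.
Captured: group 1 = 'R'.

R,R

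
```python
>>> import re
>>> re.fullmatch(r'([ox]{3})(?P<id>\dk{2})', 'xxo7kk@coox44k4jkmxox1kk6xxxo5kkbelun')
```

This matches exactly 3 of one of [ox] (captured); then a digit, then exactly 2 of a literal 'k' (captured as 'id').
For `fullmatch`, every character of the input must be accounted for by the pattern.
Here the pattern can't cover the whole string, so the call returns None.

None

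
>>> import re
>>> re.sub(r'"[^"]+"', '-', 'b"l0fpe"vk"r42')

'b-vk"r42'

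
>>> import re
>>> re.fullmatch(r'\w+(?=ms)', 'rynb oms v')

None

Because the assertion is zero-width, the text it checks is not consumed and won't appear in the result.
`re.fullmatch` is like wrapping the pattern in `^…$` (in single-line mode).
Here there's no way to consume every character, so the call returns None.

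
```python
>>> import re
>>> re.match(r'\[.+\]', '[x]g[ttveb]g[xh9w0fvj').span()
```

(0, 11)

`match` is anchored at position 0; if the pattern doesn't fit there, it returns None.
The match spans [0:11] → '[x]g[ttveb]'.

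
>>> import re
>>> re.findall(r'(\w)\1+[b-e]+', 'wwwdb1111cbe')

['w', '1']

A backreference is literal: `\1` must see the identical characters the first group matched.
With a single group, `findall` returns only what that group captured — 2 items.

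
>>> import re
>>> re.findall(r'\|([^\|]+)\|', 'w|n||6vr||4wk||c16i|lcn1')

['n', '6vr', '4wk', 'c16i']

One capturing group, so `findall` returns just the captured substring from each match — 4 in all.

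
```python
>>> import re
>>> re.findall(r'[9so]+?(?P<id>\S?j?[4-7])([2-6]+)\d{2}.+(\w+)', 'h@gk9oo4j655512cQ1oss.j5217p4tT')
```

[('4j6', '555', 'T')]

The pattern matches one or more of one of [9so] (lazy); then optionally a non-whitespace character, then optionally the literal 'j', then a character in [4-7] (captured as 'id'); then one or more of a character in [2-6] (captured); then exactly 2 of a digit, then one or more of any character; then one or more of a word character (captured).
Scanning left to right: at [4:31] match '9oo4j655512cQ1oss.j5217p4tT', groups = ('4j6', '555', 'T').
3 groups means the one result is a tuple of 3 captured strings — 1 here.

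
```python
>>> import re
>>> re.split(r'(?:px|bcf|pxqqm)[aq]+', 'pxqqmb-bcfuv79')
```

['', 'mb-bcfuv79']

Splitting on the pattern gives 2 pieces.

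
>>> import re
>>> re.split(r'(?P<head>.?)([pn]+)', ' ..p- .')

[' .', '.', 'p', '- .']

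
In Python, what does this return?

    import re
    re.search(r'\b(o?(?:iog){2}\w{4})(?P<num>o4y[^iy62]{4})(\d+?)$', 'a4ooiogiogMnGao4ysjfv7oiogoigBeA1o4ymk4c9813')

None

This matches a word boundary (`\b`, zero-width); then optionally the literal 'o', then the literal 'iog' repeated 2 times, then exactly 4 of a word character (captured); then the literal 'o4y', then exactly 4 of any character except [iy62] (captured as 'num'); then one or more of a digit (lazy) (captured); then anchored at the end.
`search` walks the string left to right and returns the first match it finds.
Here the pattern never matches, so the call returns None.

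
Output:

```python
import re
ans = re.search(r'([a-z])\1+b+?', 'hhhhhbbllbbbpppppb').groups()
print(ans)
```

The match spans [0:6] → 'hhhhhb'.
Captured: group 1 = 'h'.

('h',)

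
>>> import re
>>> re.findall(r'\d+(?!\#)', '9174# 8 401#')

['917', '8', '40']

The negative lookahead/lookbehind blocks any match where the forbidden context is present.
`findall` yields the raw match text (3 of them) because the pattern has no groups.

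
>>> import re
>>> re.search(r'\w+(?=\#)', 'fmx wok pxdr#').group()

'pxdr'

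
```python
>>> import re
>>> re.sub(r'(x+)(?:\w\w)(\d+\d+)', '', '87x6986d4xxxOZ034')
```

'87d4'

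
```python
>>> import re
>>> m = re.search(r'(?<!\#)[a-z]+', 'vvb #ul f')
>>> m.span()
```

(0, 3)

Because the assertion is negative and zero-width, positions next to the forbidden text are skipped.
`re.search` scans for the first position where the pattern succeeds.
The match spans [0:3] → 'vvb'.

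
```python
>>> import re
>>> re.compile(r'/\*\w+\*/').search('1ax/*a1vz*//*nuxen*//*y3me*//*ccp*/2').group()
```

The match spans [3:11] → '/*a1vz*/'.

'/*a1vz*/'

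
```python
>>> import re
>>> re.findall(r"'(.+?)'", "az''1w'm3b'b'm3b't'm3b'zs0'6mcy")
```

["'1w", 'b', 't', 'zs0']

`findall` collects group 1 from each match (4 total).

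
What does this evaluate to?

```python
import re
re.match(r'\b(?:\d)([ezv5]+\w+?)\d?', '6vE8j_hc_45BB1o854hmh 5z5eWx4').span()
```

(0, 4)

The pattern matches a word boundary (`\b`, zero-width); then a digit (non-capturing group); then one or more of one of [ezv5], then one or more of a word character (lazy) (captured); then optionally a digit.
A non-greedy quantifier consumes as few characters as it can — just enough that the remainder of the pattern still matches from where it stops; whatever follows it matches normally.
`match` is anchored at position 0; if the pattern doesn't fit there, it returns None.
The match spans [0:4] → '6vE8'.
Captured: group 1 = 'vE'.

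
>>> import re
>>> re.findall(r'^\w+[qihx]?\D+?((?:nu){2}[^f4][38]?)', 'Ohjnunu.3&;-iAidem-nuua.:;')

['nunu.3']

Pattern: anchored at the start of the string; then one or more of a word character, then optionally one of [qihx], then one or more of a non-digit (lazy); then the literal 'nu' repeated 2 times, then any character except [f4], then optionally one of [38] (captured).
Because there's exactly one group, `findall` drops the full match and keeps group 1 from the one hit.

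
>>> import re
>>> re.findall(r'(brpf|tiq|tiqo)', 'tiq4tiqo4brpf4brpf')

The regex engine tests alternatives in the order written; an earlier branch that matches wins even if a later one would match more.
Scanning left to right: at [0:3] match 'tiq', group 1 = 'tiq'; at [4:7] match 'tiq', group 1 = 'tiq'; at [9:13] match 'brpf', group 1 = 'brpf'; at [14:18] match 'brpf', group 1 = 'brpf'.
One capturing group, so `findall` returns just the captured substring from each match — 4 in all.

['tiq', 'tiq', 'brpf', 'brpf']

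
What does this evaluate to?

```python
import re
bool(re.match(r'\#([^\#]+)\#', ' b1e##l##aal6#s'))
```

False

`match` is anchored at position 0; if the pattern doesn't fit there, it returns None.
Here the pattern fails at index 0, so the call returns None, and `bool(None)` is False.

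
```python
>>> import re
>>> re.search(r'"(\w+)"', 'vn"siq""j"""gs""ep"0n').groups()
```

('siq',)

The match spans [2:7] → '"siq"'.
Captured: group 1 = 'siq'.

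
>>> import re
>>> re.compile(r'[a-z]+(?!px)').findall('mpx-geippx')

The negative lookahead/lookbehind blocks any match where the forbidden context is present.
No capturing groups, so `findall` returns the 2 full match strings.

['mpx', 'geippx']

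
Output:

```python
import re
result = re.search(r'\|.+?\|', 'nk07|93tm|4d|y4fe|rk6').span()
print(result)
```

(4, 10)

`re.search` tries every starting position until one works.
The match spans [4:10] → '|93tm|'.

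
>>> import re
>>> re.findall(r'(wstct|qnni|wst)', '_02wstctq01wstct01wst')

['wstct', 'wstct', 'wst']

Alternation isn't longest-match — the leftmost alternative that fits at this position is chosen.
Walking the string: at [3:8] match 'wstct', group 1 = 'wstct'; at [11:16] match 'wstct', group 1 = 'wstct'; at [18:21] match 'wst', group 1 = 'wst'.
Because there's exactly one group, `findall` drops the full match and keeps group 1 from each hit.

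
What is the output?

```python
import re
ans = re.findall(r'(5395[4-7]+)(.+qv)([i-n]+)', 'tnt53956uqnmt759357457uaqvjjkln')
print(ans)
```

[('53956', 'uqnmt759357457uaqv', 'jjkln')]

The pattern matches the literal '53', then the literal '95', then one or more of a character in [4-7] (captured); then one or more of any character, then the literal 'qv' (captured); then one or more of a character in [i-n] (captured).
Scanning left to right: at [3:31] match '53956uqnmt759357457uaqvjjkln', groups = ('53956', 'uqnmt759357457uaqv', 'jjkln').
With 3 capturing groups, `findall` returns a 3-tuple per match.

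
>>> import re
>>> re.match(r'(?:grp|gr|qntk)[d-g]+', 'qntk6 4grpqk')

`re.match` only tries the pattern at the start of the string.
Here the string doesn't start with a match, so the call returns None.

None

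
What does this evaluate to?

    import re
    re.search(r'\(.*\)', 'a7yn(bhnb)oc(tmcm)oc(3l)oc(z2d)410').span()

(4, 31)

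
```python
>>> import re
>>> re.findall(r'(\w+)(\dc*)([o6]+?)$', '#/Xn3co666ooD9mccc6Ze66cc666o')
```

[('Xn3co666ooD9mccc6Ze66cc66', '6', 'o')]

The pattern matches one or more of a word character (captured); then a digit, then zero or more of a literal 'c' (captured); then one or more of one of [o6] (lazy) (captured); then anchored at the end.
Matches: at [2:29] match 'Xn3co666ooD9mccc6Ze66cc666o', groups = ('Xn3co666ooD9mccc6Ze66cc66', '6', 'o').
3 groups means the one result is a tuple of 3 captured strings — 1 here.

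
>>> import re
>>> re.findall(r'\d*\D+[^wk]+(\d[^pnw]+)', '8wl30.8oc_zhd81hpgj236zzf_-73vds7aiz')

Pattern: zero or more of a digit, then one or more of a non-digit; then one or more of any character except [wk]; then a digit, then one or more of any character except [pnw] (captured).
Matches: at [0:36] match '8wl30.8oc_zhd81hpgj236zzf_-73vds7aiz', group 1 = '7aiz'.
With a single group, `findall` returns only what that group captured — 1 item.

['7aiz']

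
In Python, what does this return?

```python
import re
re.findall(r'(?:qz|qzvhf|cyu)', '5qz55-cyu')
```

Walking the string: at [1:3] → 'qz'; at [6:9] → 'cyu'.
Since nothing is captured, `findall` lists the 2 matched substrings directly.

['qz', 'cyu']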